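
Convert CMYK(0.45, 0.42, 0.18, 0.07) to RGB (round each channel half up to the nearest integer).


R = 255 × (1-C) × (1-K) = 255 × 0.55 × 0.93 = 130.4325 → 130
G = 255 × (1-M) × (1-K) = 255 × 0.58 × 0.93 = 137.547 → 138
B = 255 × (1-Y) × (1-K) = 255 × 0.82 × 0.93 = 194.463 → 194
= RGB(130, 138, 194)


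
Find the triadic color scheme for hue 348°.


Triadic: equally spaced at 120° intervals
H1 = 348°
H2 = (348 + 120) mod 360 = 108°
H3 = (348 + 240) mod 360 = 228°
Triadic = 348°, 108°, 228°


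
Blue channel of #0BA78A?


Color: #0BA78A
R = 0B = 11
G = A7 = 167
B = 8A = 138
Blue = 138


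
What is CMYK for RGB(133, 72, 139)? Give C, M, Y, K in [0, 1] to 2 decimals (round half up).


R'=133/255≈0.5216, G'=72/255≈0.2824, B'=139/255≈0.5451
K = 1 - max(R',G',B') = 1 - 139/255 = 116/255 = 0.45490… → 0.45
(1-R'-K)/(1-K) simplifies to (max-R)/max with max = 139:
C = (139-133)/139 = 6/139 = 0.04316… → 0.04
M = (139-72)/139 = 67/139 = 0.48201… → 0.48
Y = (139-139)/139 = 0/139 = 0 → 0.00
= CMYK(0.04, 0.48, 0.00, 0.45)


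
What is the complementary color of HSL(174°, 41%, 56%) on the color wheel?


Complement = opposite side of color wheel = hue + 180°
H' = (174 + 180) mod 360 = 354°
S and L unchanged.
= HSL(354°, 41%, 56%)


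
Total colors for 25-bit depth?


Colors = 2^bits = 2^25
= 33,554,432 colors


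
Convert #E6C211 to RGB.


E6 → 230 (R)
C2 → 194 (G)
11 → 17 (B)
= RGB(230, 194, 17)


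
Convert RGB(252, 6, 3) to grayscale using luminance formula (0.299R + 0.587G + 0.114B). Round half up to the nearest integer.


Gray = 0.299×R + 0.587×G + 0.114×B
Gray = 0.299×252 + 0.587×6 + 0.114×3
Gray = 75.348 + 3.522 + 0.342
Gray = 79.212 → round half up → 79
Gray = 79


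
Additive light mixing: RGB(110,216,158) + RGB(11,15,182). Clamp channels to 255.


Additive: each channel = min(255, C₁+C₂)
R: 110+11 = 121 → 121
G: 216+15 = 231 → 231
B: 158+182 = 340 → 255
= RGB(121, 231, 255)


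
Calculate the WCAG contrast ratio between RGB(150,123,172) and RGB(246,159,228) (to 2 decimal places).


Linearize each sRGB channel c=v/255: c/12.92 if c ≤ 0.04045 else ((c+0.055)/1.055)^2.4
L = 0.2126×R_lin + 0.7152×G_lin + 0.0722×B_lin
Color 1 (150,123,172):
  R=150: 150/255≈0.5882 > 0.04045 → ((0.5882+0.055)/1.055)^2.4 ≈ 0.30499
  G=123: 123/255≈0.4824 > 0.04045 → ((0.4824+0.055)/1.055)^2.4 ≈ 0.19807
  B=172: 172/255≈0.6745 > 0.04045 → ((0.6745+0.055)/1.055)^2.4 ≈ 0.41254
  L1 = 0.2126×0.30499 + 0.7152×0.19807 + 0.0722×0.41254 ≈ 0.23629
Color 2 (246,159,228):
  R=246: 246/255≈0.9647 > 0.04045 → ((0.9647+0.055)/1.055)^2.4 ≈ 0.92158
  G=159: 159/255≈0.6235 > 0.04045 → ((0.6235+0.055)/1.055)^2.4 ≈ 0.34670
  B=228: 228/255≈0.8941 > 0.04045 → ((0.8941+0.055)/1.055)^2.4 ≈ 0.77582
  L2 = 0.2126×0.92158 + 0.7152×0.34670 + 0.0722×0.77582 ≈ 0.49991
Lighter = 0.49991, Darker = 0.23629
Ratio = (L_lighter + 0.05) / (L_darker + 0.05)
Ratio = (0.49991 + 0.05) / (0.23629 + 0.05) = 0.54991 / 0.28629 ≈ 1.9208
Ratio ≈ 1.92:1


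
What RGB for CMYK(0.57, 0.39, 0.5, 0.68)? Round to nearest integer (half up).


R = 255 × (1-C) × (1-K) = 255 × 0.43 × 0.32 = 35.088 → 35
G = 255 × (1-M) × (1-K) = 255 × 0.61 × 0.32 = 49.776 → 50
B = 255 × (1-Y) × (1-K) = 255 × 0.50 × 0.32 = 40.8 → 41
= RGB(35, 50, 41)


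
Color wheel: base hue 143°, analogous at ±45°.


Base hue: 143°
Left analog: (143 - 45) mod 360 = 98°
Right analog: (143 + 45) mod 360 = 188°
Analogous hues = 98° and 188°


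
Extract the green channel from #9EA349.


Color: #9EA349
R = 9E = 158
G = A3 = 163
B = 49 = 73
Green = 163


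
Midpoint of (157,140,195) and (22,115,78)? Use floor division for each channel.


Midpoint: each channel = ⌊(C₁+C₂)/2⌋
R: ⌊(157+22)/2⌋ = 89
G: ⌊(140+115)/2⌋ = 127
B: ⌊(195+78)/2⌋ = 136
= RGB(89, 127, 136)


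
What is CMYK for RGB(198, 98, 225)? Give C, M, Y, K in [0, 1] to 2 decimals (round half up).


R'=198/255≈0.7765, G'=98/255≈0.3843, B'=225/255≈0.8824
K = 1 - max(R',G',B') = 1 - 225/255 = 30/255 = 0.11764… → 0.12
(1-R'-K)/(1-K) simplifies to (max-R)/max with max = 225:
C = (225-198)/225 = 27/225 = 0.12 → 0.12
M = (225-98)/225 = 127/225 = 0.56444… → 0.56
Y = (225-225)/225 = 0/225 = 0 → 0.00
= CMYK(0.12, 0.56, 0.00, 0.12)


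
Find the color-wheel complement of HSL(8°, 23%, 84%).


Complement = opposite side of color wheel = hue + 180°
H' = (8 + 180) mod 360 = 188°
S and L unchanged.
= HSL(188°, 23%, 84%)


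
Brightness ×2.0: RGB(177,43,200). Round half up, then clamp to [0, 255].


Multiply each channel by 2.0, round half up, clamp to [0, 255]
R: 177×2.0 = 354 → clamp → 255
G: 43×2.0 = 86
B: 200×2.0 = 400 → clamp → 255
= RGB(255, 86, 255)


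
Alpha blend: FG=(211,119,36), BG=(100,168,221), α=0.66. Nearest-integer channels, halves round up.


C = α×F + (1-α)×B, with 1-α = 0.34
R: 0.66×211 + 0.34×100 = 139.26 + 34.00 = 173.26 → 173
G: 0.66×119 + 0.34×168 = 78.54 + 57.12 = 135.66 → 136
B: 0.66×36 + 0.34×221 = 23.76 + 75.14 = 98.90 → 99
= RGB(173, 136, 99)


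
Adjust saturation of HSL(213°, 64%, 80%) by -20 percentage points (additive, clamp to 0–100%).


Original S = 64%
Adjustment = -20 percentage points
New S = 64 + (-20) = 44
Clamp to [0, 100] → 44
= HSL(213°, 44%, 80%)


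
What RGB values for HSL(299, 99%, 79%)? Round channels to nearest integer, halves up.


H=299°, S=0.99, L=0.79
C = (1-|2L-1|)×S = (1-|0.58|)×0.99 = 0.4158
H' = H/60 = 299/60 ≈ 4.9833; X = C×(1-|H' mod 2 - 1|) = 0.40887
m = L - C/2 = 0.79 - 0.2079 = 0.5821
Sector ⌊H'⌋ = 4 → (R',G',B') = (0.40887, 0.0, 0.4158)
RGB = ((R'+m)×255, (G'+m)×255, (B'+m)×255) = (252.69735, 148.4355, 254.4645)
Round half up → RGB(253, 148, 254)


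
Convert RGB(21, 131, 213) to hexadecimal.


R = 21 → 15 (hex)
G = 131 → 83 (hex)
B = 213 → D5 (hex)
Hex = #1583D5


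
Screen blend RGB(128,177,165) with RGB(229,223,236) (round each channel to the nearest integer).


Screen: C = 255 - (255-A)×(255-B)/255, rounded to nearest integer
R: 255 - (255-128)×(255-229)/255 = 255 - 3302/255 ≈ 255 - 12.949 = 242.051 → 242
G: 255 - (255-177)×(255-223)/255 = 255 - 2496/255 ≈ 255 - 9.788 = 245.212 → 245
B: 255 - (255-165)×(255-236)/255 = 255 - 1710/255 ≈ 255 - 6.706 = 248.294 → 248
= RGB(242, 245, 248)


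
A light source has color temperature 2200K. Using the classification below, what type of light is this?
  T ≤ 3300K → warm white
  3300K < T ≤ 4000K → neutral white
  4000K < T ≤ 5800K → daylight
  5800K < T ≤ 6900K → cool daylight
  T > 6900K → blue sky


Temperature: 2200K
2200K ≤ 3300K → warm white
Classification: warm white


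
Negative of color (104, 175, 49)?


Invert: (255-R, 255-G, 255-B)
R: 255-104 = 151
G: 255-175 = 80
B: 255-49 = 206
= RGB(151, 80, 206)


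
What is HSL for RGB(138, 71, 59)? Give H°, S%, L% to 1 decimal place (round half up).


Normalize: R'=138/255≈0.5412, G'=71/255≈0.2784, B'=59/255≈0.2314
Max=138/255, Min=59/255, Δ=Max-Min=79/255
L = (Max+Min)/2 = (138+59)/510 = 197/510 = 0.38627… → L = 38.6%
L ≤ 0.5 → S = Δ/(Max+Min) = 79/(138+59) = 79/197 = 0.40101… → S = 40.1%
(the 1/255 factors cancel in S and H, so raw channel differences can be used)
Max is R' → H = 60 × (((G-B)/Δ) mod 6) = 60 × (((71-59)/79) mod 6)
  12/79 = 0.1518…
  H = 60 × 0.1518… = 9.113…° → H = 9.1°
= HSL(9.1°, 40.1%, 38.6%)


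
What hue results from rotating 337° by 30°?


New hue = (H + rotation) mod 360
New hue = (337 + 30) mod 360
= 367 mod 360
= 7°


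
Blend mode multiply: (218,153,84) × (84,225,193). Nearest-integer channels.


Multiply: C = A×B/255, rounded to nearest integer
R: 218×84/255 = 18312/255 ≈ 71.812 → 72
G: 153×225/255 = 34425/255 ≈ 135.000 → 135
B: 84×193/255 = 16212/255 ≈ 63.576 → 64
= RGB(72, 135, 64)


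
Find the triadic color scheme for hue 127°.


Triadic: equally spaced at 120° intervals
H1 = 127°
H2 = (127 + 120) mod 360 = 247°
H3 = (127 + 240) mod 360 = 7°
Triadic = 127°, 247°, 7°


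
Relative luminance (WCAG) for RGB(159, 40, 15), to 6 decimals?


Linearize each channel (sRGB transfer function): c = v/255; c_lin = c/12.92 if c ≤ 0.04045, else ((c+0.055)/1.055)^2.4
  R: 159/255 ≈ 0.623529 > 0.04045 → ((0.623529+0.055)/1.055)^2.4 ≈ 0.346704
  G: 40/255 ≈ 0.156863 > 0.04045 → ((0.156863+0.055)/1.055)^2.4 ≈ 0.021219
  B: 15/255 ≈ 0.058824 > 0.04045 → ((0.058824+0.055)/1.055)^2.4 ≈ 0.004777
R_lin = 0.346704, G_lin = 0.021219, B_lin = 0.004777
L = 0.2126×R + 0.7152×G + 0.0722×B
L = 0.2126×0.346704 + 0.7152×0.021219 + 0.0722×0.004777
L ≈ 0.089230


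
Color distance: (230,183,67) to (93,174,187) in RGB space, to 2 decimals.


d = √[(R₁-R₂)² + (G₁-G₂)² + (B₁-B₂)²]
d = √[(230-93)² + (183-174)² + (67-187)²]
d = √[18769 + 81 + 14400]
d = √33250
d ≈ 182.35


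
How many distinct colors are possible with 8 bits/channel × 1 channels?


Total bits = 8 bits/channel × 1 channels = 8 bits
Distinct colors = 2^8
= 256 colors


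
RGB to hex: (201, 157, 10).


R = 201 → C9 (hex)
G = 157 → 9D (hex)
B = 10 → 0A (hex)
Hex = #C99D0A


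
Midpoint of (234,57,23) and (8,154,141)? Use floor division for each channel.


Midpoint: each channel = ⌊(C₁+C₂)/2⌋
R: ⌊(234+8)/2⌋ = 121
G: ⌊(57+154)/2⌋ = 105
B: ⌊(23+141)/2⌋ = 82
= RGB(121, 105, 82)


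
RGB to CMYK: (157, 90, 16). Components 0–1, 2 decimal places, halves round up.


R'=157/255≈0.6157, G'=90/255≈0.3529, B'=16/255≈0.0627
K = 1 - max(R',G',B') = 1 - 157/255 = 98/255 = 0.38431… → 0.38
(1-R'-K)/(1-K) simplifies to (max-R)/max with max = 157:
C = (157-157)/157 = 0/157 = 0 → 0.00
M = (157-90)/157 = 67/157 = 0.42675… → 0.43
Y = (157-16)/157 = 141/157 = 0.89808… → 0.90
= CMYK(0.00, 0.43, 0.90, 0.38)


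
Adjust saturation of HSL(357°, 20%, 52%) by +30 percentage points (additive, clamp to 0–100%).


Original S = 20%
Adjustment = +30 percentage points
New S = 20 + (30) = 50
Clamp to [0, 100] → 50
= HSL(357°, 50%, 52%)


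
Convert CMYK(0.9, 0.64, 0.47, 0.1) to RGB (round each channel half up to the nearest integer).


R = 255 × (1-C) × (1-K) = 255 × 0.10 × 0.90 = 22.95 → 23
G = 255 × (1-M) × (1-K) = 255 × 0.36 × 0.90 = 82.62 → 83
B = 255 × (1-Y) × (1-K) = 255 × 0.53 × 0.90 = 121.635 → 122
= RGB(23, 83, 122)


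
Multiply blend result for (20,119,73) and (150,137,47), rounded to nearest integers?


Multiply: C = A×B/255, rounded to nearest integer
R: 20×150/255 = 3000/255 ≈ 11.765 → 12
G: 119×137/255 = 16303/255 ≈ 63.933 → 64
B: 73×47/255 = 3431/255 ≈ 13.455 → 13
= RGB(12, 64, 13)


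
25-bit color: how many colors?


Colors = 2^bits = 2^25
= 33,554,432 colors


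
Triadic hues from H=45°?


Triadic: equally spaced at 120° intervals
H1 = 45°
H2 = (45 + 120) mod 360 = 165°
H3 = (45 + 240) mod 360 = 285°
Triadic = 45°, 165°, 285°


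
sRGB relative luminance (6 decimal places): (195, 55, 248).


Linearize each channel (sRGB transfer function): c = v/255; c_lin = c/12.92 if c ≤ 0.04045, else ((c+0.055)/1.055)^2.4
  R: 195/255 ≈ 0.764706 > 0.04045 → ((0.764706+0.055)/1.055)^2.4 ≈ 0.545724
  G: 55/255 ≈ 0.215686 > 0.04045 → ((0.215686+0.055)/1.055)^2.4 ≈ 0.038204
  B: 248/255 ≈ 0.972549 > 0.04045 → ((0.972549+0.055)/1.055)^2.4 ≈ 0.938686
R_lin = 0.545724, G_lin = 0.038204, B_lin = 0.938686
L = 0.2126×R + 0.7152×G + 0.0722×B
L = 0.2126×0.545724 + 0.7152×0.038204 + 0.0722×0.938686
L ≈ 0.211118


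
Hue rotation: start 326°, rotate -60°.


New hue = (H + rotation) mod 360
New hue = (326 -60) mod 360
= 266 mod 360
= 266°


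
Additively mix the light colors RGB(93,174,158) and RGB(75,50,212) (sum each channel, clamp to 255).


Additive: each channel = min(255, C₁+C₂)
R: 93+75 = 168 → 168
G: 174+50 = 224 → 224
B: 158+212 = 370 → 255
= RGB(168, 224, 255)


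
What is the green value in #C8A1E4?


Color: #C8A1E4
R = C8 = 200
G = A1 = 161
B = E4 = 228
Green = 161


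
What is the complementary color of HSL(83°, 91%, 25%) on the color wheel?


Complement = opposite side of color wheel = hue + 180°
H' = (83 + 180) mod 360 = 263°
S and L unchanged.
= HSL(263°, 91%, 25%)


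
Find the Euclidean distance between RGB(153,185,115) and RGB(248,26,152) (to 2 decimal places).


d = √[(R₁-R₂)² + (G₁-G₂)² + (B₁-B₂)²]
d = √[(153-248)² + (185-26)² + (115-152)²]
d = √[9025 + 25281 + 1369]
d = √35675
d ≈ 188.88


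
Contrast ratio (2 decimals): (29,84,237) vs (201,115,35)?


Linearize each sRGB channel c=v/255: c/12.92 if c ≤ 0.04045 else ((c+0.055)/1.055)^2.4
L = 0.2126×R_lin + 0.7152×G_lin + 0.0722×B_lin
Color 1 (29,84,237):
  R=29: 29/255≈0.1137 > 0.04045 → ((0.1137+0.055)/1.055)^2.4 ≈ 0.01229
  G=84: 84/255≈0.3294 > 0.04045 → ((0.3294+0.055)/1.055)^2.4 ≈ 0.08866
  B=237: 237/255≈0.9294 > 0.04045 → ((0.9294+0.055)/1.055)^2.4 ≈ 0.84687
  L1 = 0.2126×0.01229 + 0.7152×0.08866 + 0.0722×0.84687 ≈ 0.12716
Color 2 (201,115,35):
  R=201: 201/255≈0.7882 > 0.04045 → ((0.7882+0.055)/1.055)^2.4 ≈ 0.58408
  G=115: 115/255≈0.4510 > 0.04045 → ((0.4510+0.055)/1.055)^2.4 ≈ 0.17144
  B=35: 35/255≈0.1373 > 0.04045 → ((0.1373+0.055)/1.055)^2.4 ≈ 0.01681
  L2 = 0.2126×0.58408 + 0.7152×0.17144 + 0.0722×0.01681 ≈ 0.24800
Lighter = 0.24800, Darker = 0.12716
Ratio = (L_lighter + 0.05) / (L_darker + 0.05)
Ratio = (0.24800 + 0.05) / (0.12716 + 0.05) = 0.29800 / 0.17716 ≈ 1.6821
Ratio ≈ 1.68:1


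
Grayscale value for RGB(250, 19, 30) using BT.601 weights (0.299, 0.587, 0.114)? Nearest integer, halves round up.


Gray = 0.299×R + 0.587×G + 0.114×B
Gray = 0.299×250 + 0.587×19 + 0.114×30
Gray = 74.750 + 11.153 + 3.420
Gray = 89.323 → round half up → 89
Gray = 89


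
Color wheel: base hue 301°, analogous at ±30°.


Base hue: 301°
Left analog: (301 - 30) mod 360 = 271°
Right analog: (301 + 30) mod 360 = 331°
Analogous hues = 271° and 331°


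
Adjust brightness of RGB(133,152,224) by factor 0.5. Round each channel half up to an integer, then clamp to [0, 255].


Multiply each channel by 0.5, round half up, clamp to [0, 255]
R: 133×0.5 = 66.5 → round → 67
G: 152×0.5 = 76
B: 224×0.5 = 112
= RGB(67, 76, 112)


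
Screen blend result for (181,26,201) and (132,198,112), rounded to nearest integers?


Screen: C = 255 - (255-A)×(255-B)/255, rounded to nearest integer
R: 255 - (255-181)×(255-132)/255 = 255 - 9102/255 ≈ 255 - 35.694 = 219.306 → 219
G: 255 - (255-26)×(255-198)/255 = 255 - 13053/255 ≈ 255 - 51.188 = 203.812 → 204
B: 255 - (255-201)×(255-112)/255 = 255 - 7722/255 ≈ 255 - 30.282 = 224.718 → 225
= RGB(219, 204, 225)


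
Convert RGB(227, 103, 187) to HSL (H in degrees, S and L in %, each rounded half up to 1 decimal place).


Normalize: R'=227/255≈0.8902, G'=103/255≈0.4039, B'=187/255≈0.7333
Max=227/255, Min=103/255, Δ=Max-Min=124/255
L = (Max+Min)/2 = (227+103)/510 = 330/510 = 0.64705… → L = 64.7%
L > 0.5 → S = Δ/(2-Max-Min) = 124/(510-227-103) = 124/180 = 0.68888… → S = 68.9%
(the 1/255 factors cancel in S and H, so raw channel differences can be used)
Max is R' → H = 60 × (((G-B)/Δ) mod 6) = 60 × (((103-187)/124) mod 6)
  (-84)/124 = -0.6774…; negative, so add 6 → 5.3225…
  H = 60 × 5.3225… = 319.354…° → H = 319.4°
= HSL(319.4°, 68.9%, 64.7%)


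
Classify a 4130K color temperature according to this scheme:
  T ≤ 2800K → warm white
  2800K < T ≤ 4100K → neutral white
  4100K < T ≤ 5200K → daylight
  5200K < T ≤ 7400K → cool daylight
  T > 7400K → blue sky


Temperature: 4130K
4100K < 4130K ≤ 5200K → daylight
Classification: daylight


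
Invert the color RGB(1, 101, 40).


Invert: (255-R, 255-G, 255-B)
R: 255-1 = 254
G: 255-101 = 154
B: 255-40 = 215
= RGB(254, 154, 215)


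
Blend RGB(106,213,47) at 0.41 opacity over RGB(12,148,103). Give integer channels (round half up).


C = α×F + (1-α)×B, with 1-α = 0.59
R: 0.41×106 + 0.59×12 = 43.46 + 7.08 = 50.54 → 51
G: 0.41×213 + 0.59×148 = 87.33 + 87.32 = 174.65 → 175
B: 0.41×47 + 0.59×103 = 19.27 + 60.77 = 80.04 → 80
= RGB(51, 175, 80)


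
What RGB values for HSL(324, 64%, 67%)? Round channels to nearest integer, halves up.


H=324°, S=0.64, L=0.67
C = (1-|2L-1|)×S = (1-|0.34|)×0.64 = 0.4224
H' = H/60 = 324/60 ≈ 5.4000; X = C×(1-|H' mod 2 - 1|) = 0.25344
m = L - C/2 = 0.67 - 0.2112 = 0.4588
Sector ⌊H'⌋ = 5 → (R',G',B') = (0.4224, 0.0, 0.25344)
RGB = ((R'+m)×255, (G'+m)×255, (B'+m)×255) = (224.706, 116.994, 181.6212)
Round half up → RGB(225, 117, 182)


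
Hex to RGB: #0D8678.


0D → 13 (R)
86 → 134 (G)
78 → 120 (B)
= RGB(13, 134, 120)


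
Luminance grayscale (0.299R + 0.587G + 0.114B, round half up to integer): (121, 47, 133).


Gray = 0.299×R + 0.587×G + 0.114×B
Gray = 0.299×121 + 0.587×47 + 0.114×133
Gray = 36.179 + 27.589 + 15.162
Gray = 78.930 → round half up → 79
Gray = 79


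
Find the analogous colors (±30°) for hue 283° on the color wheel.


Base hue: 283°
Left analog: (283 - 30) mod 360 = 253°
Right analog: (283 + 30) mod 360 = 313°
Analogous hues = 253° and 313°


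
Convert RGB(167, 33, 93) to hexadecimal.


R = 167 → A7 (hex)
G = 33 → 21 (hex)
B = 93 → 5D (hex)
Hex = #A7215D


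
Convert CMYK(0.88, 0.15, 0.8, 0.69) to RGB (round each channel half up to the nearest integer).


R = 255 × (1-C) × (1-K) = 255 × 0.12 × 0.31 = 9.486 → 9
G = 255 × (1-M) × (1-K) = 255 × 0.85 × 0.31 = 67.1925 → 67
B = 255 × (1-Y) × (1-K) = 255 × 0.20 × 0.31 = 15.81 → 16
= RGB(9, 67, 16)


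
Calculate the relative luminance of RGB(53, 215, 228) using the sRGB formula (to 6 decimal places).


Linearize each channel (sRGB transfer function): c = v/255; c_lin = c/12.92 if c ≤ 0.04045, else ((c+0.055)/1.055)^2.4
  R: 53/255 ≈ 0.207843 > 0.04045 → ((0.207843+0.055)/1.055)^2.4 ≈ 0.035601
  G: 215/255 ≈ 0.843137 > 0.04045 → ((0.843137+0.055)/1.055)^2.4 ≈ 0.679542
  B: 228/255 ≈ 0.894118 > 0.04045 → ((0.894118+0.055)/1.055)^2.4 ≈ 0.775822
R_lin = 0.035601, G_lin = 0.679542, B_lin = 0.775822
L = 0.2126×R + 0.7152×G + 0.0722×B
L = 0.2126×0.035601 + 0.7152×0.679542 + 0.0722×0.775822
L ≈ 0.549592


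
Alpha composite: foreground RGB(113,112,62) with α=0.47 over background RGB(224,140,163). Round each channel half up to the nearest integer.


C = α×F + (1-α)×B, with 1-α = 0.53
R: 0.47×113 + 0.53×224 = 53.11 + 118.72 = 171.83 → 172
G: 0.47×112 + 0.53×140 = 52.64 + 74.20 = 126.84 → 127
B: 0.47×62 + 0.53×163 = 29.14 + 86.39 = 115.53 → 116
= RGB(172, 127, 116)


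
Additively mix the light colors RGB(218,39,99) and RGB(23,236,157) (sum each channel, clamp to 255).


Additive: each channel = min(255, C₁+C₂)
R: 218+23 = 241 → 241
G: 39+236 = 275 → 255
B: 99+157 = 256 → 255
= RGB(241, 255, 255)


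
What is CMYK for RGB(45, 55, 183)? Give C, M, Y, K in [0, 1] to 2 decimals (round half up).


R'=45/255≈0.1765, G'=55/255≈0.2157, B'=183/255≈0.7176
K = 1 - max(R',G',B') = 1 - 183/255 = 72/255 = 0.28235… → 0.28
(1-R'-K)/(1-K) simplifies to (max-R)/max with max = 183:
C = (183-45)/183 = 138/183 = 0.75409… → 0.75
M = (183-55)/183 = 128/183 = 0.69945… → 0.70
Y = (183-183)/183 = 0/183 = 0 → 0.00
= CMYK(0.75, 0.70, 0.00, 0.28)


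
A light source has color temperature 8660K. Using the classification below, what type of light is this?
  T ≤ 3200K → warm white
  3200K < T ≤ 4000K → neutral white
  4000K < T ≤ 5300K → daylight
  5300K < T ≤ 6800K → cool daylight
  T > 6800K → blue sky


Temperature: 8660K
8660K > 6800K → blue sky
Classification: blue sky


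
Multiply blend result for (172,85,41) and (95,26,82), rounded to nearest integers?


Multiply: C = A×B/255, rounded to nearest integer
R: 172×95/255 = 16340/255 ≈ 64.078 → 64
G: 85×26/255 = 2210/255 ≈ 8.667 → 9
B: 41×82/255 = 3362/255 ≈ 13.184 → 13
= RGB(64, 9, 13)


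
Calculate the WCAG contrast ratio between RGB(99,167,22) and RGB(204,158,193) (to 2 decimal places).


Linearize each sRGB channel c=v/255: c/12.92 if c ≤ 0.04045 else ((c+0.055)/1.055)^2.4
L = 0.2126×R_lin + 0.7152×G_lin + 0.0722×B_lin
Color 1 (99,167,22):
  R=99: 99/255≈0.3882 > 0.04045 → ((0.3882+0.055)/1.055)^2.4 ≈ 0.12477
  G=167: 167/255≈0.6549 > 0.04045 → ((0.6549+0.055)/1.055)^2.4 ≈ 0.38643
  B=22: 22/255≈0.0863 > 0.04045 → ((0.0863+0.055)/1.055)^2.4 ≈ 0.00802
  L1 = 0.2126×0.12477 + 0.7152×0.38643 + 0.0722×0.00802 ≈ 0.30348
Color 2 (204,158,193):
  R=204: 204/255≈0.8000 > 0.04045 → ((0.8000+0.055)/1.055)^2.4 ≈ 0.60383
  G=158: 158/255≈0.6196 > 0.04045 → ((0.6196+0.055)/1.055)^2.4 ≈ 0.34191
  B=193: 193/255≈0.7569 > 0.04045 → ((0.7569+0.055)/1.055)^2.4 ≈ 0.53328
  L2 = 0.2126×0.60383 + 0.7152×0.34191 + 0.0722×0.53328 ≈ 0.41141
Lighter = 0.41141, Darker = 0.30348
Ratio = (L_lighter + 0.05) / (L_darker + 0.05)
Ratio = (0.41141 + 0.05) / (0.30348 + 0.05) = 0.46141 / 0.35348 ≈ 1.3053
Ratio ≈ 1.31:1


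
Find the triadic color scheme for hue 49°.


Triadic: equally spaced at 120° intervals
H1 = 49°
H2 = (49 + 120) mod 360 = 169°
H3 = (49 + 240) mod 360 = 289°
Triadic = 49°, 169°, 289°


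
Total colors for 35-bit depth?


Colors = 2^bits = 2^35
= 34,359,738,368 colors


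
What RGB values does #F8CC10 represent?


F8 → 248 (R)
CC → 204 (G)
10 → 16 (B)
= RGB(248, 204, 16)


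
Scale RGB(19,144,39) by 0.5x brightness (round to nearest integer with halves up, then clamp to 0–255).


Multiply each channel by 0.5, round half up, clamp to [0, 255]
R: 19×0.5 = 9.5 → round → 10
G: 144×0.5 = 72
B: 39×0.5 = 19.5 → round → 20
= RGB(10, 72, 20)


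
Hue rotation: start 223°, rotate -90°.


New hue = (H + rotation) mod 360
New hue = (223 -90) mod 360
= 133 mod 360
= 133°


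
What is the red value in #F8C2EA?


Color: #F8C2EA
R = F8 = 248
G = C2 = 194
B = EA = 234
Red = 248


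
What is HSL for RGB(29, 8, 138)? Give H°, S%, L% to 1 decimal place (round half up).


Normalize: R'=29/255≈0.1137, G'=8/255≈0.0314, B'=138/255≈0.5412
Max=138/255, Min=8/255, Δ=Max-Min=130/255
L = (Max+Min)/2 = (138+8)/510 = 146/510 = 0.28627… → L = 28.6%
L ≤ 0.5 → S = Δ/(Max+Min) = 130/(138+8) = 130/146 = 0.89041… → S = 89.0%
(the 1/255 factors cancel in S and H, so raw channel differences can be used)
Max is B' → H = 60 × ((R-G)/Δ + 4) = 60 × ((29-8)/130 + 4)
  21/130 + 4 = 0.1615… + 4 = 4.1615…
  H = 60 × 4.1615… = 249.692…° → H = 249.7°
= HSL(249.7°, 89.0%, 28.6%)


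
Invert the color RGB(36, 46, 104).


Invert: (255-R, 255-G, 255-B)
R: 255-36 = 219
G: 255-46 = 209
B: 255-104 = 151
= RGB(219, 209, 151)


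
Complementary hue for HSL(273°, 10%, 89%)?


Complement = opposite side of color wheel = hue + 180°
H' = (273 + 180) mod 360 = 93°
S and L unchanged.
= HSL(93°, 10%, 89%)


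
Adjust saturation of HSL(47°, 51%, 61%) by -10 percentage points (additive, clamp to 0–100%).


Original S = 51%
Adjustment = -10 percentage points
New S = 51 + (-10) = 41
Clamp to [0, 100] → 41
= HSL(47°, 41%, 61%)


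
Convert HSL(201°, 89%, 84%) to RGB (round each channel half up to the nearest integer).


H=201°, S=0.89, L=0.84
C = (1-|2L-1|)×S = (1-|0.68|)×0.89 = 0.2848
H' = H/60 = 201/60 ≈ 3.3500; X = C×(1-|H' mod 2 - 1|) = 0.18512
m = L - C/2 = 0.84 - 0.1424 = 0.6976
Sector ⌊H'⌋ = 3 → (R',G',B') = (0.0, 0.18512, 0.2848)
RGB = ((R'+m)×255, (G'+m)×255, (B'+m)×255) = (177.888, 225.0936, 250.512)
Round half up → RGB(178, 225, 251)


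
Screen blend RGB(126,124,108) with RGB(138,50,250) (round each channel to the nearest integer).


Screen: C = 255 - (255-A)×(255-B)/255, rounded to nearest integer
R: 255 - (255-126)×(255-138)/255 = 255 - 15093/255 ≈ 255 - 59.188 = 195.812 → 196
G: 255 - (255-124)×(255-50)/255 = 255 - 26855/255 ≈ 255 - 105.314 = 149.686 → 150
B: 255 - (255-108)×(255-250)/255 = 255 - 735/255 ≈ 255 - 2.882 = 252.118 → 252
= RGB(196, 150, 252)


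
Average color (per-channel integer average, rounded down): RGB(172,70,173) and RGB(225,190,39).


Midpoint: each channel = ⌊(C₁+C₂)/2⌋
R: ⌊(172+225)/2⌋ = 198
G: ⌊(70+190)/2⌋ = 130
B: ⌊(173+39)/2⌋ = 106
= RGB(198, 130, 106)


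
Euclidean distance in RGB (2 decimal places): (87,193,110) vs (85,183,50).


d = √[(R₁-R₂)² + (G₁-G₂)² + (B₁-B₂)²]
d = √[(87-85)² + (193-183)² + (110-50)²]
d = √[4 + 100 + 3600]
d = √3704
d ≈ 60.86


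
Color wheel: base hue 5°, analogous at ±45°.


Base hue: 5°
Left analog: (5 - 45) mod 360 = 320°
Right analog: (5 + 45) mod 360 = 50°
Analogous hues = 320° and 50°


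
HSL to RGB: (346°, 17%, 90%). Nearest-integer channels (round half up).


H=346°, S=0.17, L=0.90
C = (1-|2L-1|)×S = (1-|0.80|)×0.17 = 0.034
H' = H/60 = 346/60 ≈ 5.7667; X = C×(1-|H' mod 2 - 1|) ≈ 0.0079
m = L - C/2 = 0.90 - 0.017 = 0.883
Sector ⌊H'⌋ = 5 → (R',G',B') = (0.034, 0.0, ≈0.0079)
RGB = ((R'+m)×255, (G'+m)×255, (B'+m)×255) = (233.835, 225.165, 227.188)
Round half up → RGB(234, 225, 227)


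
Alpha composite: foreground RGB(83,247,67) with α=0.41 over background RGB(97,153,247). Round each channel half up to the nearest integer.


C = α×F + (1-α)×B, with 1-α = 0.59
R: 0.41×83 + 0.59×97 = 34.03 + 57.23 = 91.26 → 91
G: 0.41×247 + 0.59×153 = 101.27 + 90.27 = 191.54 → 192
B: 0.41×67 + 0.59×247 = 27.47 + 145.73 = 173.20 → 173
= RGB(91, 192, 173)


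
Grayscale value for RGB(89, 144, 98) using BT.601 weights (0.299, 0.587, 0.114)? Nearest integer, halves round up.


Gray = 0.299×R + 0.587×G + 0.114×B
Gray = 0.299×89 + 0.587×144 + 0.114×98
Gray = 26.611 + 84.528 + 11.172
Gray = 122.311 → round half up → 122
Gray = 122


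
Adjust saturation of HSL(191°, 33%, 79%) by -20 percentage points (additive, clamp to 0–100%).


Original S = 33%
Adjustment = -20 percentage points
New S = 33 + (-20) = 13
Clamp to [0, 100] → 13
= HSL(191°, 13%, 79%)


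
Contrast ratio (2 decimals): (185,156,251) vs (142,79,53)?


Linearize each sRGB channel c=v/255: c/12.92 if c ≤ 0.04045 else ((c+0.055)/1.055)^2.4
L = 0.2126×R_lin + 0.7152×G_lin + 0.0722×B_lin
Color 1 (185,156,251):
  R=185: 185/255≈0.7255 > 0.04045 → ((0.7255+0.055)/1.055)^2.4 ≈ 0.48515
  G=156: 156/255≈0.6118 > 0.04045 → ((0.6118+0.055)/1.055)^2.4 ≈ 0.33245
  B=251: 251/255≈0.9843 > 0.04045 → ((0.9843+0.055)/1.055)^2.4 ≈ 0.96469
  L1 = 0.2126×0.48515 + 0.7152×0.33245 + 0.0722×0.96469 ≈ 0.41056
Color 2 (142,79,53):
  R=142: 142/255≈0.5569 > 0.04045 → ((0.5569+0.055)/1.055)^2.4 ≈ 0.27050
  G=79: 79/255≈0.3098 > 0.04045 → ((0.3098+0.055)/1.055)^2.4 ≈ 0.07819
  B=53: 53/255≈0.2078 > 0.04045 → ((0.2078+0.055)/1.055)^2.4 ≈ 0.03560
  L2 = 0.2126×0.27050 + 0.7152×0.07819 + 0.0722×0.03560 ≈ 0.11600
Lighter = 0.41056, Darker = 0.11600
Ratio = (L_lighter + 0.05) / (L_darker + 0.05)
Ratio = (0.41056 + 0.05) / (0.11600 + 0.05) = 0.46056 / 0.16600 ≈ 2.7745
Ratio ≈ 2.77:1


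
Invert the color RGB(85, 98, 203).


Invert: (255-R, 255-G, 255-B)
R: 255-85 = 170
G: 255-98 = 157
B: 255-203 = 52
= RGB(170, 157, 52)


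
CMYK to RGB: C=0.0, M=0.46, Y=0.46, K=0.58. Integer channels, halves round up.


R = 255 × (1-C) × (1-K) = 255 × 1.00 × 0.42 = 107.1 → 107
G = 255 × (1-M) × (1-K) = 255 × 0.54 × 0.42 = 57.834 → 58
B = 255 × (1-Y) × (1-K) = 255 × 0.54 × 0.42 = 57.834 → 58
= RGB(107, 58, 58)


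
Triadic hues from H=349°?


Triadic: equally spaced at 120° intervals
H1 = 349°
H2 = (349 + 120) mod 360 = 109°
H3 = (349 + 240) mod 360 = 229°
Triadic = 349°, 109°, 229°


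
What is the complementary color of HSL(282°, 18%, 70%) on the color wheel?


Complement = opposite side of color wheel = hue + 180°
H' = (282 + 180) mod 360 = 102°
S and L unchanged.
= HSL(102°, 18%, 70%)


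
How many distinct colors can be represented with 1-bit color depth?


Colors = 2^bits = 2^1
= 2 colors


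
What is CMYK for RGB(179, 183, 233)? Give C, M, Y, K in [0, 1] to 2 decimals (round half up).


R'=179/255≈0.7020, G'=183/255≈0.7176, B'=233/255≈0.9137
K = 1 - max(R',G',B') = 1 - 233/255 = 22/255 = 0.08627… → 0.09
(1-R'-K)/(1-K) simplifies to (max-R)/max with max = 233:
C = (233-179)/233 = 54/233 = 0.23175… → 0.23
M = (233-183)/233 = 50/233 = 0.21459… → 0.21
Y = (233-233)/233 = 0/233 = 0 → 0.00
= CMYK(0.23, 0.21, 0.00, 0.09)


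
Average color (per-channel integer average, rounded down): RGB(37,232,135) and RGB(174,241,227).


Midpoint: each channel = ⌊(C₁+C₂)/2⌋
R: ⌊(37+174)/2⌋ = 105
G: ⌊(232+241)/2⌋ = 236
B: ⌊(135+227)/2⌋ = 181
= RGB(105, 236, 181)


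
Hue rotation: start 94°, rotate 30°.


New hue = (H + rotation) mod 360
New hue = (94 + 30) mod 360
= 124 mod 360
= 124°


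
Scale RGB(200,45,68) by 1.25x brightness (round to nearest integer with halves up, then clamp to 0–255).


Multiply each channel by 1.25, round half up, clamp to [0, 255]
R: 200×1.25 = 250
G: 45×1.25 = 56.25 → round → 56
B: 68×1.25 = 85
= RGB(250, 56, 85)


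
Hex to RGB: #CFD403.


CF → 207 (R)
D4 → 212 (G)
03 → 3 (B)
= RGB(207, 212, 3)


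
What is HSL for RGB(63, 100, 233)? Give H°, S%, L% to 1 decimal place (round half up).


Normalize: R'=63/255≈0.2471, G'=100/255≈0.3922, B'=233/255≈0.9137
Max=233/255, Min=63/255, Δ=Max-Min=170/255
L = (Max+Min)/2 = (233+63)/510 = 296/510 = 0.58039… → L = 58.0%
L > 0.5 → S = Δ/(2-Max-Min) = 170/(510-233-63) = 170/214 = 0.79439… → S = 79.4%
(the 1/255 factors cancel in S and H, so raw channel differences can be used)
Max is B' → H = 60 × ((R-G)/Δ + 4) = 60 × ((63-100)/170 + 4)
  -37/170 + 4 = -0.2176… + 4 = 3.7823…
  H = 60 × 3.7823… = 226.941…° → H = 226.9°
= HSL(226.9°, 79.4%, 58.0%)


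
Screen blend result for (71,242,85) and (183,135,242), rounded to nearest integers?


Screen: C = 255 - (255-A)×(255-B)/255, rounded to nearest integer
R: 255 - (255-71)×(255-183)/255 = 255 - 13248/255 ≈ 255 - 51.953 = 203.047 → 203
G: 255 - (255-242)×(255-135)/255 = 255 - 1560/255 ≈ 255 - 6.118 = 248.882 → 249
B: 255 - (255-85)×(255-242)/255 = 255 - 2210/255 ≈ 255 - 8.667 = 246.333 → 246
= RGB(203, 249, 246)


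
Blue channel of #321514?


Color: #321514
R = 32 = 50
G = 15 = 21
B = 14 = 20
Blue = 20


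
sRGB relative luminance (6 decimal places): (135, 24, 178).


Linearize each channel (sRGB transfer function): c = v/255; c_lin = c/12.92 if c ≤ 0.04045, else ((c+0.055)/1.055)^2.4
  R: 135/255 ≈ 0.529412 > 0.04045 → ((0.529412+0.055)/1.055)^2.4 ≈ 0.242281
  G: 24/255 ≈ 0.094118 > 0.04045 → ((0.094118+0.055)/1.055)^2.4 ≈ 0.009134
  B: 178/255 ≈ 0.698039 > 0.04045 → ((0.698039+0.055)/1.055)^2.4 ≈ 0.445201
R_lin = 0.242281, G_lin = 0.009134, B_lin = 0.445201
L = 0.2126×R + 0.7152×G + 0.0722×B
L = 0.2126×0.242281 + 0.7152×0.009134 + 0.0722×0.445201
L ≈ 0.090185


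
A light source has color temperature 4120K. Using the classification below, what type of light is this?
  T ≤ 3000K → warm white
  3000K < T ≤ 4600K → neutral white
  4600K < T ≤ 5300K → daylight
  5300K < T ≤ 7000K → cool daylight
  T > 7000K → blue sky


Temperature: 4120K
3000K < 4120K ≤ 4600K → neutral white
Classification: neutral white


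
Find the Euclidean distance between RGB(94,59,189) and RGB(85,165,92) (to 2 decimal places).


d = √[(R₁-R₂)² + (G₁-G₂)² + (B₁-B₂)²]
d = √[(94-85)² + (59-165)² + (189-92)²]
d = √[81 + 11236 + 9409]
d = √20726
d ≈ 143.97


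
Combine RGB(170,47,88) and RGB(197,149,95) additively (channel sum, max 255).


Additive: each channel = min(255, C₁+C₂)
R: 170+197 = 367 → 255
G: 47+149 = 196 → 196
B: 88+95 = 183 → 183
= RGB(255, 196, 183)


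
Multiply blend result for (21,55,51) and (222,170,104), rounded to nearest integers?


Multiply: C = A×B/255, rounded to nearest integer
R: 21×222/255 = 4662/255 ≈ 18.282 → 18
G: 55×170/255 = 9350/255 ≈ 36.667 → 37
B: 51×104/255 = 5304/255 ≈ 20.800 → 21
= RGB(18, 37, 21)


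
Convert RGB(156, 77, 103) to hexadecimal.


R = 156 → 9C (hex)
G = 77 → 4D (hex)
B = 103 → 67 (hex)
Hex = #9C4D67


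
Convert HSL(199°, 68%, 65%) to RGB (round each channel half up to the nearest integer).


H=199°, S=0.68, L=0.65
C = (1-|2L-1|)×S = (1-|0.30|)×0.68 = 0.476
H' = H/60 = 199/60 ≈ 3.3167; X = C×(1-|H' mod 2 - 1|) ≈ 0.3253
m = L - C/2 = 0.65 - 0.238 = 0.412
Sector ⌊H'⌋ = 3 → (R',G',B') = (0.0, ≈0.3253, 0.476)
RGB = ((R'+m)×255, (G'+m)×255, (B'+m)×255) = (105.06, 188.003, 226.44)
Round half up → RGB(105, 188, 226)


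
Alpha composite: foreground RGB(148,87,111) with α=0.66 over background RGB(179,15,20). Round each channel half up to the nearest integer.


C = α×F + (1-α)×B, with 1-α = 0.34
R: 0.66×148 + 0.34×179 = 97.68 + 60.86 = 158.54 → 159
G: 0.66×87 + 0.34×15 = 57.42 + 5.10 = 62.52 → 63
B: 0.66×111 + 0.34×20 = 73.26 + 6.80 = 80.06 → 80
= RGB(159, 63, 80)


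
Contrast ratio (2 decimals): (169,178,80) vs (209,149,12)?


Linearize each sRGB channel c=v/255: c/12.92 if c ≤ 0.04045 else ((c+0.055)/1.055)^2.4
L = 0.2126×R_lin + 0.7152×G_lin + 0.0722×B_lin
Color 1 (169,178,80):
  R=169: 169/255≈0.6627 > 0.04045 → ((0.6627+0.055)/1.055)^2.4 ≈ 0.39676
  G=178: 178/255≈0.6980 > 0.04045 → ((0.6980+0.055)/1.055)^2.4 ≈ 0.44520
  B=80: 80/255≈0.3137 > 0.04045 → ((0.3137+0.055)/1.055)^2.4 ≈ 0.08022
  L1 = 0.2126×0.39676 + 0.7152×0.44520 + 0.0722×0.08022 ≈ 0.40855
Color 2 (209,149,12):
  R=209: 209/255≈0.8196 > 0.04045 → ((0.8196+0.055)/1.055)^2.4 ≈ 0.63760
  G=149: 149/255≈0.5843 > 0.04045 → ((0.5843+0.055)/1.055)^2.4 ≈ 0.30054
  B=12: 12/255≈0.0471 > 0.04045 → ((0.0471+0.055)/1.055)^2.4 ≈ 0.00368
  L2 = 0.2126×0.63760 + 0.7152×0.30054 + 0.0722×0.00368 ≈ 0.35077
Lighter = 0.40855, Darker = 0.35077
Ratio = (L_lighter + 0.05) / (L_darker + 0.05)
Ratio = (0.40855 + 0.05) / (0.35077 + 0.05) = 0.45855 / 0.40077 ≈ 1.1442
Ratio ≈ 1.14:1


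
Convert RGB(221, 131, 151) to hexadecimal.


R = 221 → DD (hex)
G = 131 → 83 (hex)
B = 151 → 97 (hex)
Hex = #DD8397


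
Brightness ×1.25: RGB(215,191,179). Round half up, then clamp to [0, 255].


Multiply each channel by 1.25, round half up, clamp to [0, 255]
R: 215×1.25 = 268.75 → round → 269 → clamp → 255
G: 191×1.25 = 238.75 → round → 239
B: 179×1.25 = 223.75 → round → 224
= RGB(255, 239, 224)


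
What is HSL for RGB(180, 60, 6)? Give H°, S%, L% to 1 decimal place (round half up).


Normalize: R'=180/255≈0.7059, G'=60/255≈0.2353, B'=6/255≈0.0235
Max=180/255, Min=6/255, Δ=Max-Min=174/255
L = (Max+Min)/2 = (180+6)/510 = 186/510 = 0.36470… → L = 36.5%
L ≤ 0.5 → S = Δ/(Max+Min) = 174/(180+6) = 174/186 = 0.93548… → S = 93.5%
(the 1/255 factors cancel in S and H, so raw channel differences can be used)
Max is R' → H = 60 × (((G-B)/Δ) mod 6) = 60 × (((60-6)/174) mod 6)
  54/174 = 0.3103…
  H = 60 × 0.3103… = 18.620…° → H = 18.6°
= HSL(18.6°, 93.5%, 36.5%)


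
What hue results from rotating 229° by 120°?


New hue = (H + rotation) mod 360
New hue = (229 + 120) mod 360
= 349 mod 360
= 349°


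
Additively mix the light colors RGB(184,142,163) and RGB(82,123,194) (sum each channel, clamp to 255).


Additive: each channel = min(255, C₁+C₂)
R: 184+82 = 266 → 255
G: 142+123 = 265 → 255
B: 163+194 = 357 → 255
= RGB(255, 255, 255)


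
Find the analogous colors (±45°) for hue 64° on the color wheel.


Base hue: 64°
Left analog: (64 - 45) mod 360 = 19°
Right analog: (64 + 45) mod 360 = 109°
Analogous hues = 19° and 109°


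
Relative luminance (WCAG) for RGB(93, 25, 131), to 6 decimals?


Linearize each channel (sRGB transfer function): c = v/255; c_lin = c/12.92 if c ≤ 0.04045, else ((c+0.055)/1.055)^2.4
  R: 93/255 ≈ 0.364706 > 0.04045 → ((0.364706+0.055)/1.055)^2.4 ≈ 0.109462
  G: 25/255 ≈ 0.098039 > 0.04045 → ((0.098039+0.055)/1.055)^2.4 ≈ 0.009721
  B: 131/255 ≈ 0.513725 > 0.04045 → ((0.513725+0.055)/1.055)^2.4 ≈ 0.226966
R_lin = 0.109462, G_lin = 0.009721, B_lin = 0.226966
L = 0.2126×R + 0.7152×G + 0.0722×B
L = 0.2126×0.109462 + 0.7152×0.009721 + 0.0722×0.226966
L ≈ 0.046611


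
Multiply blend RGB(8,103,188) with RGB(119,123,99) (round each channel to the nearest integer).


Multiply: C = A×B/255, rounded to nearest integer
R: 8×119/255 = 952/255 ≈ 3.733 → 4
G: 103×123/255 = 12669/255 ≈ 49.682 → 50
B: 188×99/255 = 18612/255 ≈ 72.988 → 73
= RGB(4, 50, 73)


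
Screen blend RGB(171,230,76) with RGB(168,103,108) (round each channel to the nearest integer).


Screen: C = 255 - (255-A)×(255-B)/255, rounded to nearest integer
R: 255 - (255-171)×(255-168)/255 = 255 - 7308/255 ≈ 255 - 28.659 = 226.341 → 226
G: 255 - (255-230)×(255-103)/255 = 255 - 3800/255 ≈ 255 - 14.902 = 240.098 → 240
B: 255 - (255-76)×(255-108)/255 = 255 - 26313/255 ≈ 255 - 103.188 = 151.812 → 152
= RGB(226, 240, 152)


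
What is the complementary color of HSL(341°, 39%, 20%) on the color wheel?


Complement = opposite side of color wheel = hue + 180°
H' = (341 + 180) mod 360 = 161°
S and L unchanged.
= HSL(161°, 39%, 20%)


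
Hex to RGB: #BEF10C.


BE → 190 (R)
F1 → 241 (G)
0C → 12 (B)
= RGB(190, 241, 12)


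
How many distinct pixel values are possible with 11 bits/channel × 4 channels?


Total bits = 11 bits/channel × 4 channels = 44 bits
Distinct pixel values = 2^44
= 17,592,186,044,416 pixel values


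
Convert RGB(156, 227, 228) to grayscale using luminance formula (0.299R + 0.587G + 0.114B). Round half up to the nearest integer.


Gray = 0.299×R + 0.587×G + 0.114×B
Gray = 0.299×156 + 0.587×227 + 0.114×228
Gray = 46.644 + 133.249 + 25.992
Gray = 205.885 → round half up → 206
Gray = 206


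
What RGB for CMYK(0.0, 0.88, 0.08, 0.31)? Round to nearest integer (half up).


R = 255 × (1-C) × (1-K) = 255 × 1.00 × 0.69 = 175.95 → 176
G = 255 × (1-M) × (1-K) = 255 × 0.12 × 0.69 = 21.114 → 21
B = 255 × (1-Y) × (1-K) = 255 × 0.92 × 0.69 = 161.874 → 162
= RGB(176, 21, 162)


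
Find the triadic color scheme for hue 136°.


Triadic: equally spaced at 120° intervals
H1 = 136°
H2 = (136 + 120) mod 360 = 256°
H3 = (136 + 240) mod 360 = 16°
Triadic = 136°, 256°, 16°


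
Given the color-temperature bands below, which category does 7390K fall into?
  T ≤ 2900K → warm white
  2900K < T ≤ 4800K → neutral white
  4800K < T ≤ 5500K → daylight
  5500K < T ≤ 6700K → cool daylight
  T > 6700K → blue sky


Temperature: 7390K
7390K > 6700K → blue sky
Classification: blue sky


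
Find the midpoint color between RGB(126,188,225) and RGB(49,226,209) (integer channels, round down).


Midpoint: each channel = ⌊(C₁+C₂)/2⌋
R: ⌊(126+49)/2⌋ = 87
G: ⌊(188+226)/2⌋ = 207
B: ⌊(225+209)/2⌋ = 217
= RGB(87, 207, 217)


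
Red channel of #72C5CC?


Color: #72C5CC
R = 72 = 114
G = C5 = 197
B = CC = 204
Red = 114


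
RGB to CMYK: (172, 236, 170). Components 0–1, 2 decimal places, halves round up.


R'=172/255≈0.6745, G'=236/255≈0.9255, B'=170/255≈0.6667
K = 1 - max(R',G',B') = 1 - 236/255 = 19/255 = 0.07450… → 0.07
(1-R'-K)/(1-K) simplifies to (max-R)/max with max = 236:
C = (236-172)/236 = 64/236 = 0.27118… → 0.27
M = (236-236)/236 = 0/236 = 0 → 0.00
Y = (236-170)/236 = 66/236 = 0.27966… → 0.28
= CMYK(0.27, 0.00, 0.28, 0.07)
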